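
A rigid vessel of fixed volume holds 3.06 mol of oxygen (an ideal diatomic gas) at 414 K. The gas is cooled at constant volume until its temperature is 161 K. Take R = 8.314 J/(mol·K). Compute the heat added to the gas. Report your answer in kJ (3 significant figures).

Constant volume ⇒ W = 0, so Q = ΔU = nCᵥΔT with Cᵥ = 5R/2 = 20.79 J/(mol·K).
ΔU = (3.06)(20.79)(161 − 414) = -16091 J.

Q ≈ -16.1 kJ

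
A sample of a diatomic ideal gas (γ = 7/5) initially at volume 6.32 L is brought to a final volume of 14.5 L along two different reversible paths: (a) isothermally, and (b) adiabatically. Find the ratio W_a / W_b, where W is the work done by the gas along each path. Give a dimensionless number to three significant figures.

W_a / W_b ≈ 1.18

Path (a) isothermal: W = P₁V₁ ln(V₂/V₁) → W_a/(P₁V₁) = 0.8304.
Path (b) adiabatic: W = P₁V₁(1 − (V₁/V₂)^(γ−1))/(γ−1) → W_b/(P₁V₁) = 0.7066.
W_a / W_b = 0.8304 / 0.7066 = 1.175.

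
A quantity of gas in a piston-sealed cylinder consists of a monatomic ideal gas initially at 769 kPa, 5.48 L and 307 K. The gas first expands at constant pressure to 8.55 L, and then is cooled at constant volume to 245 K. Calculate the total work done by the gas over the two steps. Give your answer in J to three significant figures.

Step 1 (isobaric): W = PΔV = (769 kPa)(8.55 − 5.48 L) = 2361 J.
Step 2 (isochoric): W = 0 (constant volume).
W_total = 2361 + 0 = 2361 J.

W_total ≈ 2360 J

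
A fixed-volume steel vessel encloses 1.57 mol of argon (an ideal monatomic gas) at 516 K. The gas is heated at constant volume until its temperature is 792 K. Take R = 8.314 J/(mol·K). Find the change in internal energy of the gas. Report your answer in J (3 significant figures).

Constant volume ⇒ W = 0, so Q = ΔU = nCᵥΔT with Cᵥ = 3R/2 = 12.47 J/(mol·K).
ΔU = (1.57)(12.47)(792 − 516) = 5404 J.

ΔU ≈ 5400 J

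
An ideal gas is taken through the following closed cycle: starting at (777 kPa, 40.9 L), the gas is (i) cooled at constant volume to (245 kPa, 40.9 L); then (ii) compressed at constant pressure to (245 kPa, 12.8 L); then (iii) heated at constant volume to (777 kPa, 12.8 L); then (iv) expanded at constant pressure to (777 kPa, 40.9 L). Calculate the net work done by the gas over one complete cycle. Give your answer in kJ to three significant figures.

Constant-volume legs do no work.
W(ii) = (245)(12.8 − 40.9) = -6884 J; W(iv) = (777)(40.9 − 12.8) = 21834 J.
W_net = -6884 + 21834 = 14949 J (the clockwise enclosed area).

W_net ≈ 14.9 kJ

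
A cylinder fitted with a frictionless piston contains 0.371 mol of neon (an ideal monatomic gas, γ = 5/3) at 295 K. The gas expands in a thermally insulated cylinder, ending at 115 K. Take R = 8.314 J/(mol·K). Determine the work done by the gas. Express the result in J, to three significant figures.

W ≈ 833 J

Adiabatic ⇒ Q = 0, so W_by = −ΔU = nCᵥ(T₁ − T₂).
Cᵥ = 3R/2 = 12.47 J/(mol·K).
W = (0.371)(12.47)(295 − 115) = 832.8 J.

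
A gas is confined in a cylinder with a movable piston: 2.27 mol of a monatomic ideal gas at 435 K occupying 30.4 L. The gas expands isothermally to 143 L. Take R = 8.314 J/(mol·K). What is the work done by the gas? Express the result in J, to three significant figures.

Isothermal: W = nRT ln(V₂/V₁).
W = (2.27)(8.314)(435) × ln(143/30.4)
  = 8210 × 1.548
W_by_gas = 12712 J.

W ≈ 12700 J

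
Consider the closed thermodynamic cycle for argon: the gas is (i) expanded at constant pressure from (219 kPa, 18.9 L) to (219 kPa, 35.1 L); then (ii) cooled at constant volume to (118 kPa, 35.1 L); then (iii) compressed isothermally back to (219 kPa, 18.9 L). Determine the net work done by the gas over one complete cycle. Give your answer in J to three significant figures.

Leg (i): W = PΔV = (219)(35.1 − 18.9) = 3548 J.
Leg (ii): W = 0.
Leg (iii): W = PᵢVᵢ ln(V_f/Vᵢ) = (4142) ln(18.9/35.1) = -2564 J.
W_net = 3548 − 2564 = 983.9 J.

W_net ≈ 984 J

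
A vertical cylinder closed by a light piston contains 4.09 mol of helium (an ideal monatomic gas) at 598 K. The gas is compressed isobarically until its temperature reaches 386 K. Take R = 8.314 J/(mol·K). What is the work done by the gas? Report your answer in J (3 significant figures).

Isobaric: W = P ΔV = nR ΔT.
W = (4.09)(8.314)(386 − 598) = -7209 J.

W ≈ -7210 J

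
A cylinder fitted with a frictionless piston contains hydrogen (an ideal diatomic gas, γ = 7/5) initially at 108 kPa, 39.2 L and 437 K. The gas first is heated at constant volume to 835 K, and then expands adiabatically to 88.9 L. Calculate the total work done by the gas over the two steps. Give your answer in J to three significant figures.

Step 1 (isochoric): W = 0 (constant volume).
After step 1: P = 206.4 kPa (V unchanged).
Step 2 (adiabatic): W = (P₁V₁ − P₂V₂)/(γ−1) = (8089 − 5830)/0.4 = 5648 J.
W_total = 0 + 5648 = 5648 J.

W_total ≈ 5650 J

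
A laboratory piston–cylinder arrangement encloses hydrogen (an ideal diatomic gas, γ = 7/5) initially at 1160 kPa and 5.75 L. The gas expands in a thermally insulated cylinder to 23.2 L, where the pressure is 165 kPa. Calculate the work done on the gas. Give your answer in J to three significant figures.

W ≈ -7110 J

Adiabatic: W = (P₁V₁ − P₂V₂)/(γ − 1) with γ = 7/5.
P₁V₁ = 6670 J, P₂V₂ = 3828 J.
W = (6670 − 3828) / 0.4 = 7105 J.
Work on gas = −W_by = -7105 J.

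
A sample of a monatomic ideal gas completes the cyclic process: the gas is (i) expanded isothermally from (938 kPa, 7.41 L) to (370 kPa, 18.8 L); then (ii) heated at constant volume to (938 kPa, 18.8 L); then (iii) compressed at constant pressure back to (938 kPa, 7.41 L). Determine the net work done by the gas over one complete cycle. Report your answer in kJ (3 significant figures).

Leg (i): W = PᵢVᵢ ln(V_f/Vᵢ) = (6951) ln(18.8/7.41) = 6471 J.
Leg (ii): W = 0.
Leg (iii): W = PΔV = (938)(7.41 − 18.8) = -10684 J.
W_net = 6471 − 10684 = -4213 J.

W_net ≈ -4.21 kJ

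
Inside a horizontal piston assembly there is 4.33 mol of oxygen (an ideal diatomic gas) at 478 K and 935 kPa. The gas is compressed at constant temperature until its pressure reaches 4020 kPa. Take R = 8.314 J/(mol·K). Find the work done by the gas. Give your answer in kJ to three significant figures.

Isothermal process: W = nRT ln(V₂/V₁) = nRT ln(P₁/P₂).
W = (4.33)(8.314)(478) × ln(935/4020)
  = 17208 × ln(0.2326) = 17208 × -1.458
W_by_gas = -25097 J.

W ≈ -25.1 kJ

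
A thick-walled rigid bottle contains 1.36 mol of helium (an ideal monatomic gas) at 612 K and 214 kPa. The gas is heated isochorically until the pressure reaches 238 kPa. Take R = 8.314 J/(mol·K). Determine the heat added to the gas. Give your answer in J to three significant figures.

Q ≈ 1160 J

Constant volume ⇒ W = 0, so Q = ΔU = nCᵥΔT with Cᵥ = 3R/2 = 12.47 J/(mol·K).
At constant V, T₂/T₁ = P₂/P₁ ⇒ ΔT = T₁(P₂/P₁ − 1) = 612·(238/214 − 1) = 68.64 K.
ΔU = (1.36)(12.47)(68.64) = 1164 J.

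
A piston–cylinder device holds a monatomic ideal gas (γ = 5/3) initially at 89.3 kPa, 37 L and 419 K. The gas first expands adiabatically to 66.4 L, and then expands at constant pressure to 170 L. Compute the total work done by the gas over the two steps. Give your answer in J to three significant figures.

W_total ≈ 5090 J

Step 1 (adiabatic): W = (P₁V₁ − P₂V₂)/(γ−1) = (3304 − 2237)/0.667 = 1600 J.
After step 1: P = 33.7 kPa, V = 66.4 L, T = 283.7 K.
Step 2 (isobaric): W = PΔV = (33.7 kPa)(170 − 66.4 L) = 3491 J.
W_total = 1600 + 3491 = 5091 J.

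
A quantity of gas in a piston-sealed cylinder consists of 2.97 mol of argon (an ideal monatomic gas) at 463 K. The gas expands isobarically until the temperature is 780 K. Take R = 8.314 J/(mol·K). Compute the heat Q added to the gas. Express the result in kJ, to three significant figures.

Isobaric: W = nRΔT = (2.97)(8.314)(317) = 7828 J.
ΔU = nCᵥΔT with Cᵥ = 3R/2: ΔU = (2.97)(12.47)(317) = 11741 J.
Q = ΔU + W = 11741 + 7828 = 19569 J.

Q ≈ 19.6 kJ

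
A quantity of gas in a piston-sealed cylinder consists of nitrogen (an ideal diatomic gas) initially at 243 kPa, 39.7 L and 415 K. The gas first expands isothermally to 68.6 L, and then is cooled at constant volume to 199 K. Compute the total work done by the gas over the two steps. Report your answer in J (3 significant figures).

W_total ≈ 5280 J

Step 1 (isothermal): W = P₁V₁ ln(V₂/V₁) = (9647) ln(68.6/39.7) = 5276 J.
Step 2 (isochoric): W = 0 (constant volume).
W_total = 5276 + 0 = 5276 J.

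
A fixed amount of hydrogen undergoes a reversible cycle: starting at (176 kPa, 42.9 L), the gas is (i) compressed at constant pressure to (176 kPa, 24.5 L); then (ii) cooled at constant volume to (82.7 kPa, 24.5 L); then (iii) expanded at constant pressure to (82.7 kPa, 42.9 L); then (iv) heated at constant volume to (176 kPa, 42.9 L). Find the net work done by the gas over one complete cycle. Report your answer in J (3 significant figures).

W_net ≈ -1720 J

Constant-volume legs do no work.
W(i) = (176)(24.5 − 42.9) = -3238 J; W(iii) = (82.7)(42.9 − 24.5) = 1522 J.
W_net = -3238 + 1522 = -1717 J (the counter-clockwise enclosed area).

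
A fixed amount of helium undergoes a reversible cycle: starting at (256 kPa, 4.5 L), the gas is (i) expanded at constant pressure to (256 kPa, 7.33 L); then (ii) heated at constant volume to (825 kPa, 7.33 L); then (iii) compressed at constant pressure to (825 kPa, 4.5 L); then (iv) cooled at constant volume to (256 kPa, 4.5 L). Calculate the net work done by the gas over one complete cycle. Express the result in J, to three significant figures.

W_net ≈ -1610 J

Constant-volume legs do no work.
W(i) = (256)(7.33 − 4.5) = 724.5 J; W(iii) = (825)(4.5 − 7.33) = -2335 J.
W_net = 724.5 − 2335 = -1610 J (the counter-clockwise enclosed area).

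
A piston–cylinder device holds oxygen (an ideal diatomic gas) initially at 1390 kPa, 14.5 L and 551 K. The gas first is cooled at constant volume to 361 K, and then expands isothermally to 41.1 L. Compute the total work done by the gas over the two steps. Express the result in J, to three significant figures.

Step 1 (isochoric): W = 0 (constant volume).
After step 1: P = 910.7 kPa (V unchanged).
Step 2 (isothermal): W = P₁V₁ ln(V₂/V₁) = (13205) ln(41.1/14.5) = 13758 J.
W_total = 0 + 13758 = 13758 J.

W_total ≈ 13800 J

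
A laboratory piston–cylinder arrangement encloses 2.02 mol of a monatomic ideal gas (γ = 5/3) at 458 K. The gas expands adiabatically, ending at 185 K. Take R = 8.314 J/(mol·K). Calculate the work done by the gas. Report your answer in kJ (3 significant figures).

Adiabatic ⇒ Q = 0, so W_by = −ΔU = nCᵥ(T₁ − T₂).
Cᵥ = 3R/2 = 12.47 J/(mol·K).
W = (2.02)(12.47)(458 − 185) = 6877 J.

W ≈ 6.88 kJ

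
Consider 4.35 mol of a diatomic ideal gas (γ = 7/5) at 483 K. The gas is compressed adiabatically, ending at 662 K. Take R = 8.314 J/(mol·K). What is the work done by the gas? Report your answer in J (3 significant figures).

W ≈ -16200 J

Adiabatic ⇒ Q = 0, so W_by = −ΔU = nCᵥ(T₁ − T₂).
Cᵥ = 5R/2 = 20.79 J/(mol·K).
W = (4.35)(20.79)(483 − 662) = -16184 J.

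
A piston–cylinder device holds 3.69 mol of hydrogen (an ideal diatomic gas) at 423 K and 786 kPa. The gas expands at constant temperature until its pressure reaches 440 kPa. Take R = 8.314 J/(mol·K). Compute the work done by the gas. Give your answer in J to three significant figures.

W ≈ 7530 J

Isothermal process: W = nRT ln(V₂/V₁) = nRT ln(P₁/P₂).
W = (3.69)(8.314)(423) × ln(786/440)
  = 12977 × ln(1.786) = 12977 × 0.5802
W_by_gas = 7529 J.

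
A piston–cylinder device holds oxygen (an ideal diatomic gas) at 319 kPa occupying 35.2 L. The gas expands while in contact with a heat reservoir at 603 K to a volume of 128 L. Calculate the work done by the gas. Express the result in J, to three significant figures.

Isothermal: W = nRT ln(V₂/V₁) = P₁V₁ ln(V₂/V₁).
P₁V₁ = (319 kPa)(35.2 L) = 11229 J.
W = 11229 × ln(128/35.2) = 11229 × 1.291
W_by_gas = 14496 J.

W ≈ 14500 J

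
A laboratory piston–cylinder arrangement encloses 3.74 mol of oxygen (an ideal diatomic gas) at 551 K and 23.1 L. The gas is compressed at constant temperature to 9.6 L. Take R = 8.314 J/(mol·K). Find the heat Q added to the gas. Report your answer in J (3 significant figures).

Q ≈ -15000 J

Isothermal ⇒ ΔU = 0, so Q = W = nRT ln(V₂/V₁).
Q = (3.74)(8.314)(551) ln(9.6/23.1) = 17133 × -0.8781 = -15044 J.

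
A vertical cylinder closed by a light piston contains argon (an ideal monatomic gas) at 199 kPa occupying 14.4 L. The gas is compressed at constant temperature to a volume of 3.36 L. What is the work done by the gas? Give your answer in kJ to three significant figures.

Isothermal: W = nRT ln(V₂/V₁) = P₁V₁ ln(V₂/V₁).
P₁V₁ = (199 kPa)(14.4 L) = 2866 J.
W = 2866 × ln(3.36/14.4) = 2866 × -1.455
W_by_gas = -4170 J.

W ≈ -4.17 kJ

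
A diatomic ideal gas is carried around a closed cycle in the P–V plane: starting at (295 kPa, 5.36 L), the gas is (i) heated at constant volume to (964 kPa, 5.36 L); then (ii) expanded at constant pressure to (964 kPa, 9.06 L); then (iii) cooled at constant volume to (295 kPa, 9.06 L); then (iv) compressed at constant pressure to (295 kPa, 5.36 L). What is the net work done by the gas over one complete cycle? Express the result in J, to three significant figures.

Constant-volume legs do no work.
W(ii) = (964)(9.06 − 5.36) = 3567 J; W(iv) = (295)(5.36 − 9.06) = -1092 J.
W_net = 3567 − 1092 = 2475 J (the clockwise enclosed area).

W_net ≈ 2480 J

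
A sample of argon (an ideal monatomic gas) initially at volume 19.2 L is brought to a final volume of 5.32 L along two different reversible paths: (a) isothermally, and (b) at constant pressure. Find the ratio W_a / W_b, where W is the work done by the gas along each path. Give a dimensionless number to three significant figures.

Path (a) isothermal: W = P₁V₁ ln(V₂/V₁) → W_a/(P₁V₁) = -1.283.
Path (b) isobaric: W = P₁(V₂ − V₁) → W_b/(P₁V₁) = -0.7229.
W_a / W_b = -1.283 / -0.7229 = 1.775.

W_a / W_b ≈ 1.78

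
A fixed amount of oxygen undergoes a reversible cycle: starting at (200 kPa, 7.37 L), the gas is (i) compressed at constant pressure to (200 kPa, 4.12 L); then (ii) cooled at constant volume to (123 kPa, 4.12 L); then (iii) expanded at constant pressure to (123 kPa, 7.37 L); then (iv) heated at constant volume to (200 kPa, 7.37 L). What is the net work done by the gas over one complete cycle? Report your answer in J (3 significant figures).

W_net ≈ -250 J

Constant-volume legs do no work.
W(i) = (200)(4.12 − 7.37) = -650 J; W(iii) = (123)(7.37 − 4.12) = 399.8 J.
W_net = -650 + 399.8 = -250.2 J (the counter-clockwise enclosed area).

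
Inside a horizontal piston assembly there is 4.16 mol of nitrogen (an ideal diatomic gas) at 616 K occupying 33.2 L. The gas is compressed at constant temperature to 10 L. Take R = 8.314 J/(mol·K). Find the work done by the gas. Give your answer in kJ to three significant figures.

W ≈ -25.6 kJ

Isothermal: W = nRT ln(V₂/V₁).
W = (4.16)(8.314)(616) × ln(10/33.2)
  = 21305 × -1.2
W_by_gas = -25565 J.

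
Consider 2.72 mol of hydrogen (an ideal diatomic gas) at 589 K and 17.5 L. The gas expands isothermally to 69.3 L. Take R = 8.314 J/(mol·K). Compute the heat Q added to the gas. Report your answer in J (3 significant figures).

Isothermal ⇒ ΔU = 0, so Q = W = nRT ln(V₂/V₁).
Q = (2.72)(8.314)(589) ln(69.3/17.5) = 13320 × 1.376 = 18331 J.

Q ≈ 18300 J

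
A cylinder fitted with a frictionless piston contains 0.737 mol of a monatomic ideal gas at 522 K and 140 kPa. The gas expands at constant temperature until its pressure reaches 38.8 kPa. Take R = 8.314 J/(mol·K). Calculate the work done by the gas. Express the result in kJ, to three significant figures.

W ≈ 4.10 kJ

Isothermal process: W = nRT ln(V₂/V₁) = nRT ln(P₁/P₂).
W = (0.737)(8.314)(522) × ln(140/38.8)
  = 3199 × ln(3.608) = 3199 × 1.283
W_by_gas = 4104 J.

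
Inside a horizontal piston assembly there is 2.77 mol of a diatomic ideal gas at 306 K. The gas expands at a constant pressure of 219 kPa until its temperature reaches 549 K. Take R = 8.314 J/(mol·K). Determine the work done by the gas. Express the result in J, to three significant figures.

W ≈ 5600 J

Isobaric: W = P ΔV = nR ΔT.
W = (2.77)(8.314)(549 − 306) = 5596 J.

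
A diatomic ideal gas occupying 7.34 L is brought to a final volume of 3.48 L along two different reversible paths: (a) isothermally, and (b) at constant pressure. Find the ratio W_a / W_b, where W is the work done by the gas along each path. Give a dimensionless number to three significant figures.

Path (a) isothermal: W = P₁V₁ ln(V₂/V₁) → W_a/(P₁V₁) = -0.7463.
Path (b) isobaric: W = P₁(V₂ − V₁) → W_b/(P₁V₁) = -0.5259.
W_a / W_b = -0.7463 / -0.5259 = 1.419.

W_a / W_b ≈ 1.42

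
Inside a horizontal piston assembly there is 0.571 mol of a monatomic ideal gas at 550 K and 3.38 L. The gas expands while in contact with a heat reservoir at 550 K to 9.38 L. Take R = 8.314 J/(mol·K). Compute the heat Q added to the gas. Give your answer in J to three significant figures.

Q ≈ 2670 J

Isothermal ⇒ ΔU = 0, so Q = W = nRT ln(V₂/V₁).
Q = (0.571)(8.314)(550) ln(9.38/3.38) = 2611 × 1.021 = 2665 J.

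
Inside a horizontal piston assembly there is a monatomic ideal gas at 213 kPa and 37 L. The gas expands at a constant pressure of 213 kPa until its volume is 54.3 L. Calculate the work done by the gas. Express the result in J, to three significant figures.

W ≈ 3680 J

Isobaric: W = P ΔV.
W = (213 kPa)(54.3 − 37 L) = (213)(17.3) = 3685 J.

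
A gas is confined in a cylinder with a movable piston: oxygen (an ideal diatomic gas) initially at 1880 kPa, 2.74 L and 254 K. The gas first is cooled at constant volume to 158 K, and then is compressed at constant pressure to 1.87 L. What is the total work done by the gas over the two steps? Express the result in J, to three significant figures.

Step 1 (isochoric): W = 0 (constant volume).
After step 1: P = 1169 kPa (V unchanged).
Step 2 (isobaric): W = PΔV = (1169 kPa)(1.87 − 2.74 L) = -1017 J.
W_total = 0 − 1017 = -1017 J.

W_total ≈ -1020 J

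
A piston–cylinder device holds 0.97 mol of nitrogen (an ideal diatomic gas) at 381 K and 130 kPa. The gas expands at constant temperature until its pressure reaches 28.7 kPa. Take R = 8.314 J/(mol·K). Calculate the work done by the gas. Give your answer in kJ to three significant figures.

W ≈ 4.64 kJ

Isothermal process: W = nRT ln(V₂/V₁) = nRT ln(P₁/P₂).
W = (0.97)(8.314)(381) × ln(130/28.7)
  = 3073 × ln(4.53) = 3073 × 1.511
W_by_gas = 4642 J.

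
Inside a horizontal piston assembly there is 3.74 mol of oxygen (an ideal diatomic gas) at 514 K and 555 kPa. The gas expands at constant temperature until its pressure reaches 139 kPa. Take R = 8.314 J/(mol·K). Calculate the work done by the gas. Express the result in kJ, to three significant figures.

W ≈ 22.1 kJ

Isothermal process: W = nRT ln(V₂/V₁) = nRT ln(P₁/P₂).
W = (3.74)(8.314)(514) × ln(555/139)
  = 15983 × ln(3.993) = 15983 × 1.384
W_by_gas = 22128 J.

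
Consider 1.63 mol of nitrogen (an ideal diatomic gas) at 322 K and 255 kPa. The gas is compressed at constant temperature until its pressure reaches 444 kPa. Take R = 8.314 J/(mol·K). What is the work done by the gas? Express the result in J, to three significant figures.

Isothermal process: W = nRT ln(V₂/V₁) = nRT ln(P₁/P₂).
W = (1.63)(8.314)(322) × ln(255/444)
  = 4364 × ln(0.5743) = 4364 × -0.5546
W_by_gas = -2420 J.

W ≈ -2420 J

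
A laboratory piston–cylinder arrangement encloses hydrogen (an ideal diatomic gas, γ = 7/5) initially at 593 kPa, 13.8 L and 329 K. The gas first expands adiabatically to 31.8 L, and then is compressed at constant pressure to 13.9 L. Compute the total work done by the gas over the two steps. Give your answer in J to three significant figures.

W_total ≈ 2510 J

Step 1 (adiabatic): W = (P₁V₁ − P₂V₂)/(γ−1) = (8183 − 5860)/0.4 = 5808 J.
After step 1: P = 184.3 kPa, V = 31.8 L, T = 235.6 K.
Step 2 (isobaric): W = PΔV = (184.3 kPa)(13.9 − 31.8 L) = -3299 J.
W_total = 5808 − 3299 = 2509 J.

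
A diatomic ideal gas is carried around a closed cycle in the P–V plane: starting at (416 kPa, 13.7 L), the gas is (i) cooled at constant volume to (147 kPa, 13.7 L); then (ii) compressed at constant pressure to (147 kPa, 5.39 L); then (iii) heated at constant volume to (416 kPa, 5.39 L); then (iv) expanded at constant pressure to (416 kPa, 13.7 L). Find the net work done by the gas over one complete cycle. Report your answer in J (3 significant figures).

W_net ≈ 2240 J

Constant-volume legs do no work.
W(ii) = (147)(5.39 − 13.7) = -1222 J; W(iv) = (416)(13.7 − 5.39) = 3457 J.
W_net = -1222 + 3457 = 2235 J (the clockwise enclosed area).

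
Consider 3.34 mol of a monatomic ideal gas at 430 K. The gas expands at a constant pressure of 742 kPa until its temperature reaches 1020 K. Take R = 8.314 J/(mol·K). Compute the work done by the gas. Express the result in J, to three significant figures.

Isobaric: W = P ΔV = nR ΔT.
W = (3.34)(8.314)(1020 − 430) = 16384 J.

W ≈ 16400 J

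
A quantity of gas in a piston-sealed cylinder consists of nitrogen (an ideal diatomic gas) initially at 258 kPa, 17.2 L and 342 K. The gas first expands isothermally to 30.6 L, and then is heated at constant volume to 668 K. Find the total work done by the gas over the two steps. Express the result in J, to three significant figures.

Step 1 (isothermal): W = P₁V₁ ln(V₂/V₁) = (4438) ln(30.6/17.2) = 2556 J.
Step 2 (isochoric): W = 0 (constant volume).
W_total = 2556 + 0 = 2556 J.

W_total ≈ 2560 J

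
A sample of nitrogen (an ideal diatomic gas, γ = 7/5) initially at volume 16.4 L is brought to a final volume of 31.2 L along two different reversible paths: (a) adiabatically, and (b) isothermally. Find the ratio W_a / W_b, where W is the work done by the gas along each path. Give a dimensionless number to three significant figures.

Path (a) adiabatic: W = P₁V₁(1 − (V₁/V₂)^(γ−1))/(γ−1) → W_a/(P₁V₁) = 0.5671.
Path (b) isothermal: W = P₁V₁ ln(V₂/V₁) → W_b/(P₁V₁) = 0.6431.
W_a / W_b = 0.5671 / 0.6431 = 0.8817.

W_a / W_b ≈ 0.882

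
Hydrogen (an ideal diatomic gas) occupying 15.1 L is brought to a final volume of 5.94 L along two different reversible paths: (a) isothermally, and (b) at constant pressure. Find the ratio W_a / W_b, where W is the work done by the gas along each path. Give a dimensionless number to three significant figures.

Path (a) isothermal: W = P₁V₁ ln(V₂/V₁) → W_a/(P₁V₁) = -0.933.
Path (b) isobaric: W = P₁(V₂ − V₁) → W_b/(P₁V₁) = -0.6066.
W_a / W_b = -0.933 / -0.6066 = 1.538.

W_a / W_b ≈ 1.54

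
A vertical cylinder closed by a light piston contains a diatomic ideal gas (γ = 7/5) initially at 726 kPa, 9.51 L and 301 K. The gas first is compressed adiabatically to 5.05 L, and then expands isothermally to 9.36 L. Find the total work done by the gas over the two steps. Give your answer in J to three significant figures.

Step 1 (adiabatic): W = (P₁V₁ − P₂V₂)/(γ−1) = (6904 − 8894)/0.4 = -4973 J.
After step 1: P = 1761 kPa, V = 5.05 L, T = 387.7 K.
Step 2 (isothermal): W = P₁V₁ ln(V₂/V₁) = (8894) ln(9.36/5.05) = 5488 J.
W_total = -4973 + 5488 = 514.7 J.

W_total ≈ 515 J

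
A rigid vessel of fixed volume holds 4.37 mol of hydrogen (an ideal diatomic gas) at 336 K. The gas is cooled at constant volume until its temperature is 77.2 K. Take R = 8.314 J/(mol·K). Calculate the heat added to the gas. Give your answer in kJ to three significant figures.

Q ≈ -23.5 kJ

Constant volume ⇒ W = 0, so Q = ΔU = nCᵥΔT with Cᵥ = 5R/2 = 20.79 J/(mol·K).
ΔU = (4.37)(20.79)(77.2 − 336) = -23507 J.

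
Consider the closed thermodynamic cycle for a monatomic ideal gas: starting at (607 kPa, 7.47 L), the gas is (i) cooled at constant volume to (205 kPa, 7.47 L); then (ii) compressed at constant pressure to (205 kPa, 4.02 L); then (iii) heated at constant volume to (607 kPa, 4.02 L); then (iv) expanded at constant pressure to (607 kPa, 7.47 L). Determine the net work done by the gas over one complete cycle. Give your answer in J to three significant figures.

Constant-volume legs do no work.
W(ii) = (205)(4.02 − 7.47) = -707.2 J; W(iv) = (607)(7.47 − 4.02) = 2094 J.
W_net = -707.2 + 2094 = 1387 J (the clockwise enclosed area).

W_net ≈ 1390 J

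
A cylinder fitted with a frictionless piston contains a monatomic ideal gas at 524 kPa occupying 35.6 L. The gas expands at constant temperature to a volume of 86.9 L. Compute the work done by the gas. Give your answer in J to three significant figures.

W ≈ 16600 J

Isothermal: W = nRT ln(V₂/V₁) = P₁V₁ ln(V₂/V₁).
P₁V₁ = (524 kPa)(35.6 L) = 18654 J.
W = 18654 × ln(86.9/35.6) = 18654 × 0.8924
W_by_gas = 16647 J.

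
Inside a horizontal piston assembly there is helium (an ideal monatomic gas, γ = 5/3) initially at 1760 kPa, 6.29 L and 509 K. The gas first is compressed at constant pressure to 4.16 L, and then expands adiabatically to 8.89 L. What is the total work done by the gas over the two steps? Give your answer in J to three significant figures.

W_total ≈ 614 J

Step 1 (isobaric): W = PΔV = (1760 kPa)(4.16 − 6.29 L) = -3749 J.
After step 1: P = 1760 kPa, V = 4.16 L, T = 336.6 K.
Step 2 (adiabatic): W = (P₁V₁ − P₂V₂)/(γ−1) = (7322 − 4413)/0.667 = 4363 J.
W_total = -3749 + 4363 = 614.1 J.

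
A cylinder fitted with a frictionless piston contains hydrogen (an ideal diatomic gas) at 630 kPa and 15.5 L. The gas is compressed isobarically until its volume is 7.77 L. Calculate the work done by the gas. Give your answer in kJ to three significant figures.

Isobaric: W = P ΔV.
W = (630 kPa)(7.77 − 15.5 L) = (630)(-7.73) = -4870 J.

W ≈ -4.87 kJ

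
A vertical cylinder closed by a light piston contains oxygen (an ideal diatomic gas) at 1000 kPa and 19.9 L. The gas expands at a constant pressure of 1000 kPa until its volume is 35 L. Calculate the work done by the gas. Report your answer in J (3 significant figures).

W ≈ 15100 J

Isobaric: W = P ΔV.
W = (1000 kPa)(35 − 19.9 L) = (1000)(15.1) = 15100 J.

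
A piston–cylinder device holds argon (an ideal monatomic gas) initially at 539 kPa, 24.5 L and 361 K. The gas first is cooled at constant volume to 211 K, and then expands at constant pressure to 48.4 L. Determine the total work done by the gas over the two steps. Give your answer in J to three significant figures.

W_total ≈ 7530 J

Step 1 (isochoric): W = 0 (constant volume).
After step 1: P = 315 kPa (V unchanged).
Step 2 (isobaric): W = PΔV = (315 kPa)(48.4 − 24.5 L) = 7529 J.
W_total = 0 + 7529 = 7529 J.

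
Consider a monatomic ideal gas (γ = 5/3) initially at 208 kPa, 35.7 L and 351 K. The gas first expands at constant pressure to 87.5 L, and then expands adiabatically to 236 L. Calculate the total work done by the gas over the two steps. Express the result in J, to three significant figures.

Step 1 (isobaric): W = PΔV = (208 kPa)(87.5 − 35.7 L) = 10774 J.
After step 1: P = 208 kPa, V = 87.5 L, T = 860.3 K.
Step 2 (adiabatic): W = (P₁V₁ − P₂V₂)/(γ−1) = (18200 − 9393)/0.667 = 13211 J.
W_total = 10774 + 13211 = 23985 J.

W_total ≈ 24000 J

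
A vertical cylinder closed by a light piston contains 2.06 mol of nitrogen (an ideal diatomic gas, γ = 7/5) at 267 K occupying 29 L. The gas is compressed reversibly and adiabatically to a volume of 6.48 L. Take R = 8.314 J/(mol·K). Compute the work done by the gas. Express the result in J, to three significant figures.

W ≈ -9390 J

Adiabatic: TV^(γ−1) = const with γ = 7/5.
T₂ = T₁ (V₁/V₂)^(γ−1) = 267 × (29/6.48)^0.4 = 267 × 1.821 = 486.2 K.
W_by = nCᵥ(T₁ − T₂) = (2.06)(20.79)(267 − 486.2) = -9387 J.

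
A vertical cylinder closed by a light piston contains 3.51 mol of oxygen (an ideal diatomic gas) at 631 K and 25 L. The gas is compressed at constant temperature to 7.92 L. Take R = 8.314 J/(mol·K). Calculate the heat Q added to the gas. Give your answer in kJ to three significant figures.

Isothermal ⇒ ΔU = 0, so Q = W = nRT ln(V₂/V₁).
Q = (3.51)(8.314)(631) ln(7.92/25) = 18414 × -1.149 = -21167 J.

Q ≈ -21.2 kJ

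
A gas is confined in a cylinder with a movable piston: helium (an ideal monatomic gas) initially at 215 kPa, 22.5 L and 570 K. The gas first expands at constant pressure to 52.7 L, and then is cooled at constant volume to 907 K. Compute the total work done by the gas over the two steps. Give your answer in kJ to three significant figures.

Step 1 (isobaric): W = PΔV = (215 kPa)(52.7 − 22.5 L) = 6493 J.
Step 2 (isochoric): W = 0 (constant volume).
W_total = 6493 + 0 = 6493 J.

W_total ≈ 6.49 kJ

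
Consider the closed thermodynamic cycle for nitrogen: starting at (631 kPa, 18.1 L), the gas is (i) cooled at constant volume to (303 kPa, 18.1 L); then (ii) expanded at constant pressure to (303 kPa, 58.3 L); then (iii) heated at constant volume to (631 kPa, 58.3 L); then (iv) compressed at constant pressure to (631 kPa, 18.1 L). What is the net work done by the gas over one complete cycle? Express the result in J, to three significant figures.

W_net ≈ -13200 J

Constant-volume legs do no work.
W(ii) = (303)(58.3 − 18.1) = 12181 J; W(iv) = (631)(18.1 − 58.3) = -25366 J.
W_net = 12181 − 25366 = -13186 J (the counter-clockwise enclosed area).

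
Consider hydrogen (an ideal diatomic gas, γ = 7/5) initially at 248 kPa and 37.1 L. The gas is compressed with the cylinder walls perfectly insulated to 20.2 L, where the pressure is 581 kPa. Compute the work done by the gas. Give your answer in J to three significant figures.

W ≈ -6340 J

Adiabatic: W = (P₁V₁ − P₂V₂)/(γ − 1) with γ = 7/5.
P₁V₁ = 9201 J, P₂V₂ = 11736 J.
W = (9201 − 11736) / 0.4 = -6338 J.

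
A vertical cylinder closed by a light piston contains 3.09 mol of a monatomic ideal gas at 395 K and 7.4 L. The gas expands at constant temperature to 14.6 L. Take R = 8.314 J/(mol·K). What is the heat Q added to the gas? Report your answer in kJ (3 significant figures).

Isothermal ⇒ ΔU = 0, so Q = W = nRT ln(V₂/V₁).
Q = (3.09)(8.314)(395) ln(14.6/7.4) = 10148 × 0.6795 = 6896 J.

Q ≈ 6.90 kJ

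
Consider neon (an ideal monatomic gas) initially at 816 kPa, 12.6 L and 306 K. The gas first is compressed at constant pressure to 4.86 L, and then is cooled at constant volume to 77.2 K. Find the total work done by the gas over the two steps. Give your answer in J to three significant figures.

Step 1 (isobaric): W = PΔV = (816 kPa)(4.86 − 12.6 L) = -6316 J.
Step 2 (isochoric): W = 0 (constant volume).
W_total = -6316 + 0 = -6316 J.

W_total ≈ -6320 J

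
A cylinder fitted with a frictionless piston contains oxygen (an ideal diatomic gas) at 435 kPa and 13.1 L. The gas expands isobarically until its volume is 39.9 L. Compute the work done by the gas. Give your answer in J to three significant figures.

Isobaric: W = P ΔV.
W = (435 kPa)(39.9 − 13.1 L) = (435)(26.8) = 11658 J.

W ≈ 11700 J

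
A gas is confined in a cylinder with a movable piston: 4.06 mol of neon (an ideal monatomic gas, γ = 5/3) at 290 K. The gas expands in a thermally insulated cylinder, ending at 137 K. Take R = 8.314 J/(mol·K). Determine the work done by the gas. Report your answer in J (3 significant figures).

Adiabatic ⇒ Q = 0, so W_by = −ΔU = nCᵥ(T₁ − T₂).
Cᵥ = 3R/2 = 12.47 J/(mol·K).
W = (4.06)(12.47)(290 − 137) = 7747 J.

W ≈ 7750 J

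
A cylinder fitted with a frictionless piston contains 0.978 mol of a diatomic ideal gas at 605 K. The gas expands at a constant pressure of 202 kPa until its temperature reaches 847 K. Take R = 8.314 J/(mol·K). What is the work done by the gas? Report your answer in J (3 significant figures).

Isobaric: W = P ΔV = nR ΔT.
W = (0.978)(8.314)(847 − 605) = 1968 J.

W ≈ 1970 J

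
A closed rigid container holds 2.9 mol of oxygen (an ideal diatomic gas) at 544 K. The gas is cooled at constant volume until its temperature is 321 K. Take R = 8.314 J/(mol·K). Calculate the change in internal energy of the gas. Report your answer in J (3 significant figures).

Constant volume ⇒ W = 0, so Q = ΔU = nCᵥΔT with Cᵥ = 5R/2 = 20.79 J/(mol·K).
ΔU = (2.9)(20.79)(321 − 544) = -13442 J.

ΔU ≈ -13400 J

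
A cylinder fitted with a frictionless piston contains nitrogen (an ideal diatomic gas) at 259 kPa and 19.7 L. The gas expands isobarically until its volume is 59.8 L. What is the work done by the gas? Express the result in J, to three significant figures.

W ≈ 10400 J

Isobaric: W = P ΔV.
W = (259 kPa)(59.8 − 19.7 L) = (259)(40.1) = 10386 J.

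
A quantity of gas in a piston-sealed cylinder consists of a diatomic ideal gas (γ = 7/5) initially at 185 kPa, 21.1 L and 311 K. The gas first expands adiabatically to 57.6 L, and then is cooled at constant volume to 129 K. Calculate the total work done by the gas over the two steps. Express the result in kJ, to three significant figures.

W_total ≈ 3.23 kJ

Step 1 (adiabatic): W = (P₁V₁ − P₂V₂)/(γ−1) = (3904 − 2612)/0.4 = 3228 J.
Step 2 (isochoric): W = 0 (constant volume).
W_total = 3228 + 0 = 3228 J.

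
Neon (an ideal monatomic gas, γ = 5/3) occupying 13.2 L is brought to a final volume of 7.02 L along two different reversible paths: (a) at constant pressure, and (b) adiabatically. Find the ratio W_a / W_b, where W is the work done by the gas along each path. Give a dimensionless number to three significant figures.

Path (a) isobaric: W = P₁(V₂ − V₁) → W_a/(P₁V₁) = -0.4682.
Path (b) adiabatic: W = P₁V₁(1 − (V₁/V₂)^(γ−1))/(γ−1) → W_b/(P₁V₁) = -0.7852.
W_a / W_b = -0.4682 / -0.7852 = 0.5963.

W_a / W_b ≈ 0.596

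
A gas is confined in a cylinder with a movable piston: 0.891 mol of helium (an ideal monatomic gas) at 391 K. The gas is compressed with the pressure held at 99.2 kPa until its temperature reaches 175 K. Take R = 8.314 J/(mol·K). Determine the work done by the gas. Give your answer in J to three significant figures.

W ≈ -1600 J

Isobaric: W = P ΔV = nR ΔT.
W = (0.891)(8.314)(175 − 391) = -1600 J.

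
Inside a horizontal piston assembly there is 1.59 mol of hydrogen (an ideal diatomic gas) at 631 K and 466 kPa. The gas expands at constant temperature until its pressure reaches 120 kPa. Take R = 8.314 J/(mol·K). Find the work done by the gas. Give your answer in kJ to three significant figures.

Isothermal process: W = nRT ln(V₂/V₁) = nRT ln(P₁/P₂).
W = (1.59)(8.314)(631) × ln(466/120)
  = 8341 × ln(3.883) = 8341 × 1.357
W_by_gas = 11317 J.

W ≈ 11.3 kJ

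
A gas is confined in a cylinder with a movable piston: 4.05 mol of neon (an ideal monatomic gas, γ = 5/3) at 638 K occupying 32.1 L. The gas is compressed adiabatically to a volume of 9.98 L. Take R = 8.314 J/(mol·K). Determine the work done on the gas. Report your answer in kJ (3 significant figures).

W ≈ 38.0 kJ

Adiabatic: TV^(γ−1) = const with γ = 5/3.
T₂ = T₁ (V₁/V₂)^(γ−1) = 638 × (32.1/9.98)^0.667 = 638 × 2.179 = 1390 K.
W_by = nCᵥ(T₁ − T₂) = (4.05)(12.47)(638 − 1390) = -37991 J.
Work on gas = −W_by = 37991 J.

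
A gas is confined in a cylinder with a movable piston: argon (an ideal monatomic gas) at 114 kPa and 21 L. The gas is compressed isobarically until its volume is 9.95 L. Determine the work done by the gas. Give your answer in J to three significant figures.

Isobaric: W = P ΔV.
W = (114 kPa)(9.95 − 21 L) = (114)(-11.05) = -1260 J.

W ≈ -1260 J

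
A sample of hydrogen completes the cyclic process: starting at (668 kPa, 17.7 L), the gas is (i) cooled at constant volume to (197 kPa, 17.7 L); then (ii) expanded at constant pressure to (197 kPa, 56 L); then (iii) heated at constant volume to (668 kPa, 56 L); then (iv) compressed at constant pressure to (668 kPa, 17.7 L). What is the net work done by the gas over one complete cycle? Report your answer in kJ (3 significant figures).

Constant-volume legs do no work.
W(ii) = (197)(56 − 17.7) = 7545 J; W(iv) = (668)(17.7 − 56) = -25584 J.
W_net = 7545 − 25584 = -18039 J (the counter-clockwise enclosed area).

W_net ≈ -18.0 kJ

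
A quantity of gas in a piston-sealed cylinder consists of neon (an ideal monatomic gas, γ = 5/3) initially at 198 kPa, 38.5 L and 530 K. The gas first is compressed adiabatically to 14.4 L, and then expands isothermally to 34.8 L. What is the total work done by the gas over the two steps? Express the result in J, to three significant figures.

Step 1 (adiabatic): W = (P₁V₁ − P₂V₂)/(γ−1) = (7623 − 14684)/0.667 = -10592 J.
After step 1: P = 1020 kPa, V = 14.4 L, T = 1021 K.
Step 2 (isothermal): W = P₁V₁ ln(V₂/V₁) = (14684) ln(34.8/14.4) = 12957 J.
W_total = -10592 + 12957 = 2365 J.

W_total ≈ 2370 J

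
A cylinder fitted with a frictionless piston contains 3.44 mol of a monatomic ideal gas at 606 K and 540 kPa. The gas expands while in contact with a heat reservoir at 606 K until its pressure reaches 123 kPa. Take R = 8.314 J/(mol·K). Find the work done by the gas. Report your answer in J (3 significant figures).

Isothermal process: W = nRT ln(V₂/V₁) = nRT ln(P₁/P₂).
W = (3.44)(8.314)(606) × ln(540/123)
  = 17332 × ln(4.39) = 17332 × 1.479
W_by_gas = 25640 J.

W ≈ 25600 J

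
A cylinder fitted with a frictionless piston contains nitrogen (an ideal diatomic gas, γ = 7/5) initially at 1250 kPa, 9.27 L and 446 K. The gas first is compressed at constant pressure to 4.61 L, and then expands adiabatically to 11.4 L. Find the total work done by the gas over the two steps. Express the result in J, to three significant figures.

Step 1 (isobaric): W = PΔV = (1250 kPa)(4.61 − 9.27 L) = -5825 J.
After step 1: P = 1250 kPa, V = 4.61 L, T = 221.8 K.
Step 2 (adiabatic): W = (P₁V₁ − P₂V₂)/(γ−1) = (5762 − 4012)/0.4 = 4377 J.
W_total = -5825 + 4377 = -1448 J.

W_total ≈ -1450 J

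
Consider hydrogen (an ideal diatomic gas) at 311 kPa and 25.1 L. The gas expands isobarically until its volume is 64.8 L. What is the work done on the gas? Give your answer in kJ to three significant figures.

Isobaric: W = P ΔV.
W = (311 kPa)(64.8 − 25.1 L) = (311)(39.7) = 12347 J.
Work on gas = −W_by = -12347 J.

W ≈ -12.3 kJ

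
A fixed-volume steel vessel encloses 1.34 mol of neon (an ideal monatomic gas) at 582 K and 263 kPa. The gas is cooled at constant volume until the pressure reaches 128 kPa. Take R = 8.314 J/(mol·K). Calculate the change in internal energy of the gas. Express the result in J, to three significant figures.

Constant volume ⇒ W = 0, so Q = ΔU = nCᵥΔT with Cᵥ = 3R/2 = 12.47 J/(mol·K).
At constant V, T₂/T₁ = P₂/P₁ ⇒ ΔT = T₁(P₂/P₁ − 1) = 582·(128/263 − 1) = -298.7 K.
ΔU = (1.34)(12.47)(-298.7) = -4992 J.

ΔU ≈ -4990 J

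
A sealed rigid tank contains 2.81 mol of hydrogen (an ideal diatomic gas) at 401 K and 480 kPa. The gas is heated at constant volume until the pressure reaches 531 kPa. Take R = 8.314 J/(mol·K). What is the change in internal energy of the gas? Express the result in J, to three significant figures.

ΔU ≈ 2490 J

Constant volume ⇒ W = 0, so Q = ΔU = nCᵥΔT with Cᵥ = 5R/2 = 20.79 J/(mol·K).
At constant V, T₂/T₁ = P₂/P₁ ⇒ ΔT = T₁(P₂/P₁ − 1) = 401·(531/480 − 1) = 42.61 K.
ΔU = (2.81)(20.79)(42.61) = 2488 J.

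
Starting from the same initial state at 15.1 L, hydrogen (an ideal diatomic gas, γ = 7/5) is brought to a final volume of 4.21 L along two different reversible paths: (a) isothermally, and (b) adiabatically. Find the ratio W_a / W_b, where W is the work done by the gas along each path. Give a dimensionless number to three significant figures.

W_a / W_b ≈ 0.766

Path (a) isothermal: W = P₁V₁ ln(V₂/V₁) → W_a/(P₁V₁) = -1.277.
Path (b) adiabatic: W = P₁V₁(1 − (V₁/V₂)^(γ−1))/(γ−1) → W_b/(P₁V₁) = -1.667.
W_a / W_b = -1.277 / -1.667 = 0.7662.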